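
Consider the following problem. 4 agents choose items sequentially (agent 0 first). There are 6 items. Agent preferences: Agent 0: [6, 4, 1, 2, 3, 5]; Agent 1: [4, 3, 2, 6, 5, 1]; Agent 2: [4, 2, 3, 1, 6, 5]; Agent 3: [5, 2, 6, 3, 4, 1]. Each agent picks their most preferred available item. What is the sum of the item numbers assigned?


Step 1: Agent 0 picks item 6
Step 2: Agent 1 picks item 4
Step 3: Agent 2 picks item 2
Step 4: Agent 3 picks item 5
Step 5: Sum = 6 + 4 + 2 + 5 = 17

17


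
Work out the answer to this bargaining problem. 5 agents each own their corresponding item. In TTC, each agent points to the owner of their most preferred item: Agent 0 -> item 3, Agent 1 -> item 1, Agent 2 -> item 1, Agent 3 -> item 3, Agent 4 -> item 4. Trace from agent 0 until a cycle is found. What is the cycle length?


Step 1: Trace the pointer graph from agent 0: 0 -> 3 -> 3
Step 2: A cycle is detected when we revisit agent 3
Step 3: The cycle is: 3 -> 3
Step 4: Cycle length = 1

1


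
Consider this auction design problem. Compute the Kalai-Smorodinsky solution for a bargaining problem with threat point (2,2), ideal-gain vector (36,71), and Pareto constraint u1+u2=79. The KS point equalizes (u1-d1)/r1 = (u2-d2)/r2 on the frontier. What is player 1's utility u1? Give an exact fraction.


Step 1: At the KS point, (u1-d1)/r1 = (u2-d2)/r2 = t and u1+u2 = 79
Step 2: u1 = d1 + r1*t and u2 = d2 + r2*t, so (d1 + r1*t) + (d2 + r2*t) = 79
Step 3: t = (79 - 2 - 2)/(36 + 71) = 75/107
Step 4: u1 = d1 + r1*t = 2 + 36 * 75/107 = 2914/107
Step 5: (Check: u2 = d2 + r2*t = 5539/107; u1+u2 = 2914/107 + 5539/107 = 79, on the frontier.)

2914/107


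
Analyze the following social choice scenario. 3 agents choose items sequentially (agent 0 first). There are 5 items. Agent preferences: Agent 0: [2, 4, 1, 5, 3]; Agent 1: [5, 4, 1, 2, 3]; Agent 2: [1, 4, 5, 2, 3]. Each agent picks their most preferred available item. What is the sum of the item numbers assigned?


Step 1: Agent 0 picks item 2
Step 2: Agent 1 picks item 5
Step 3: Agent 2 picks item 1
Step 4: Sum = 2 + 5 + 1 = 8

8


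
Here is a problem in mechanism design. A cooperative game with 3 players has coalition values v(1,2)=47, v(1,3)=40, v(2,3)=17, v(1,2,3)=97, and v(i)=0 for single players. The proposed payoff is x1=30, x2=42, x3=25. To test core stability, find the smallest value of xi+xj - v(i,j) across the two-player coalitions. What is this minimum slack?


Step 1: Slack for coalition (1,2): x1+x2 - v12 = 72 - 47 = 25
Step 2: Slack for coalition (1,3): x1+x3 - v13 = 55 - 40 = 15
Step 3: Slack for coalition (2,3): x2+x3 - v23 = 67 - 17 = 50
Step 4: Minimum slack = min(25, 15, 50) = 15, attained by (1,3); no pair can gain by deviating, so the allocation is in the core

15


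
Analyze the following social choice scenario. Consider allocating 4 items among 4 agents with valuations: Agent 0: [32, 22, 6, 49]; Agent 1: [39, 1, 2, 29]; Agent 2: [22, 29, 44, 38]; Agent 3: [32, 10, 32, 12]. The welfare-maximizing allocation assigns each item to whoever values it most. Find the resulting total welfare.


Step 1: For each item, find the maximum value among all agents.
Step 2: Item 0 -> Agent 1 (value 39)
Step 3: Item 1 -> Agent 2 (value 29)
Step 4: Item 2 -> Agent 2 (value 44)
Step 5: Item 3 -> Agent 0 (value 49)
Step 6: Total welfare = 39 + 29 + 44 + 49 = 161

161


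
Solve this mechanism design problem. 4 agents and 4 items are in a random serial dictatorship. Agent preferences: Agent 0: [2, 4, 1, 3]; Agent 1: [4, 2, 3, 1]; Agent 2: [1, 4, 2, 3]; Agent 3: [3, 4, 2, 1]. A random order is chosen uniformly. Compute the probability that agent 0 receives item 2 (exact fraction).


Step 1: Agent 0 wants item 2
Step 2: There are 24 possible orderings of agents
Step 3: In 24 orderings, agent 0 gets item 2
Step 4: Probability = 24/24 = 1

1


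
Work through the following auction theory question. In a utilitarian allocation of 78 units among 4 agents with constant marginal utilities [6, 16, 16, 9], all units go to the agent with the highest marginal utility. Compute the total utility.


Step 1: The marginal utilities are [6, 16, 16, 9]
Step 2: The highest marginal utility is 16
Step 3: All 78 units go to that agent
Step 4: Total utility = 16 * 78 = 1248

1248


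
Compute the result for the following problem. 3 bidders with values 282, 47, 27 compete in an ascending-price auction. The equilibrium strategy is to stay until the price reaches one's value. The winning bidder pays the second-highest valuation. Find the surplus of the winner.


Step 1: Identify the highest value: 282
Step 2: Identify the second-highest value: 47
Step 3: The final price = second-highest value = 47
Step 4: Surplus = 282 - 47 = 235

235


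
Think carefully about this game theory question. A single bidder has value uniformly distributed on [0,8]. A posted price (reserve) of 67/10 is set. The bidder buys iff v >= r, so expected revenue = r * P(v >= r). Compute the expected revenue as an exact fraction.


Step 1: Posted price r = 67/10, value support [0,8]
Step 2: P(v >= r) = (8 - 67/10)/8 = 13/80
Step 3: Expected revenue = r * P(v >= r) = 67/10 * 13/80
Step 4: Revenue = 871/800

871/800


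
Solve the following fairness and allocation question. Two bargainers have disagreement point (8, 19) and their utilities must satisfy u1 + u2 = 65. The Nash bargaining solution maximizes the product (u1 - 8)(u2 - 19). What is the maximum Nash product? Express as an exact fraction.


Step 1: The Nash solution splits surplus symmetrically above the disagreement point
Step 2: u1 = (total + d1 - d2)/2 = (65 + 8 - 19)/2 = 27
Step 3: u2 = (total - d1 + d2)/2 = (65 - 8 + 19)/2 = 38
Step 4: Nash product = (27 - 8) * (38 - 19)
Step 5: = 19 * 19 = 361

361


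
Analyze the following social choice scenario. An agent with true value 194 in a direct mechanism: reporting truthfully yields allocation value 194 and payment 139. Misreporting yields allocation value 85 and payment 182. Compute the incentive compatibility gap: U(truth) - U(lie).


Step 1: U(truth) = value - payment = 194 - 139 = 55
Step 2: U(lie) = allocation - payment = 85 - 182 = -97
Step 3: IC gap = 55 - (-97) = 152

152


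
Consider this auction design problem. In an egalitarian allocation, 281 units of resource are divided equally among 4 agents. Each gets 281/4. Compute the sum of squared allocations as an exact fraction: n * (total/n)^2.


Step 1: Each agent's share = 281/4
Step 2: Square of each share = (281/4)^2 = 78961/16
Step 3: Sum of squares = 4 * 78961/16 = 78961/4

78961/4


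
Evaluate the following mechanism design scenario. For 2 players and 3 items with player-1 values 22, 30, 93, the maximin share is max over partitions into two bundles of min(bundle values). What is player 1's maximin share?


Step 1: Item values = 22, 30, 93
Step 2: Enumerate all 2-bundle partitions and take the smaller bundle:
  Partition 1: {22} vs {30,93} -> bundles 22, 123; min = 22
  Partition 2: {30} vs {22,93} -> bundles 30, 115; min = 30
  Partition 3: {93} vs {22,30} -> bundles 93, 52; min = 52
Step 3: MMS = max(22, 30, 52) = 52

52


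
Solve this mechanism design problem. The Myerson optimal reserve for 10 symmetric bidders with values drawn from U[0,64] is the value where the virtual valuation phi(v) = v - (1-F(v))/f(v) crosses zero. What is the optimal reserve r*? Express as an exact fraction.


Step 1: For U[0,64], F(v) = v/64 and f(v) = 1/64
Step 2: phi(v) = v - (1 - v/64)/(1/64) = v - (64 - v) = 2v - 64
Step 3: Set phi(r*) = 0: 2r* - 64 = 0
Step 4: r* = 64/2 = 32 (the number of bidders n = 10 does not enter)

32


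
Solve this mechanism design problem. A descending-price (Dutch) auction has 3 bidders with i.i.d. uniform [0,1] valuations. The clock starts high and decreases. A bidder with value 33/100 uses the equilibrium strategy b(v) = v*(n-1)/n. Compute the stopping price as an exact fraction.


Step 1: Dutch auctions are strategically equivalent to first-price auctions
Step 2: The equilibrium bid is b(v) = v*(n-1)/n
Step 3: b = 33/100 * 2/3
Step 4: b = 11/50

11/50


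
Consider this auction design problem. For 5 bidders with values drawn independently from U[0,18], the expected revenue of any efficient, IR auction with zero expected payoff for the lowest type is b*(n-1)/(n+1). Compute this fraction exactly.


Step 1: By Revenue Equivalence, expected revenue = b*(n-1)/(n+1)
Step 2: Substituting n = 5, b = 18
Step 3: Revenue = 18*(5-1)/(5+1) = 18*4/6
Step 4: Revenue = 72/6 = 12

12


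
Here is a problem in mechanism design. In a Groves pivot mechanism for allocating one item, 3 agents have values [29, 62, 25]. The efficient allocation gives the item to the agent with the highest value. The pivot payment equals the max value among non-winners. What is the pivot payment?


Step 1: The efficient winner is agent 1 with value 62
Step 2: Other agents' values: [29, 25]
Step 3: Pivot payment = max(others) = 29
Step 4: The winner pays 29

29


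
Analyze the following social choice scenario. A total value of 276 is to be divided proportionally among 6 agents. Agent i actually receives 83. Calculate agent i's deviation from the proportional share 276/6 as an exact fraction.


Step 1: Proportional share = 276/6 = 46
Step 2: Agent's actual allocation = 83
Step 3: Excess = 83 - 46 = 37

37


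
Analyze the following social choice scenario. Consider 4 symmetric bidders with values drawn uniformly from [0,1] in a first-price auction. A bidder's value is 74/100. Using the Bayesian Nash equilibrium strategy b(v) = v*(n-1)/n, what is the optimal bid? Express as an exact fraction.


Step 1: The symmetric BNE bidding function is b(v) = v * (n-1) / n
Step 2: Substitute v = 37/50 and n = 4
Step 3: b = 37/50 * 3/4
Step 4: b = 111/200

111/200


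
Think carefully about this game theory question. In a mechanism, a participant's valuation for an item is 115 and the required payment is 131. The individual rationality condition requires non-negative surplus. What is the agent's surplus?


Step 1: Surplus = value - payment = 115 - 131 = -16
Step 2: IR is violated (surplus < 0)

-16


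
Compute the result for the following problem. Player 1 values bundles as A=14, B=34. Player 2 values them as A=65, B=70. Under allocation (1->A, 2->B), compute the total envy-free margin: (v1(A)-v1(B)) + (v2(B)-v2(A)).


Step 1: Player 1's margin = v1(A) - v1(B) = 14 - 34 = -20
Step 2: Player 2's margin = v2(B) - v2(A) = 70 - 65 = 5
Step 3: Total margin = -20 + 5 = -15

-15


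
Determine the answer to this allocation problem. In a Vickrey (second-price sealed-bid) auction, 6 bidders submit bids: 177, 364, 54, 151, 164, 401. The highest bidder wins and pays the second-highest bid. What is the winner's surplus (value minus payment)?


Step 1: Sort bids in descending order: 401, 364, 177, 164, 151, 54
Step 2: The winning bid is the highest: 401
Step 3: The payment equals the second-highest bid: 364
Step 4: Surplus = winner's bid - payment = 401 - 364 = 37

37


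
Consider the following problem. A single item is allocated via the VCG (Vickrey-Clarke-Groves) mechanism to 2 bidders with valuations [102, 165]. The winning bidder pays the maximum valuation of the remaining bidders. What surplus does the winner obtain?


Step 1: The winner is the agent with the highest value: agent 1 with value 165
Step 2: Values of other agents: [102]
Step 3: VCG payment = max of others' values = 102
Step 4: Surplus = 165 - 102 = 63

63


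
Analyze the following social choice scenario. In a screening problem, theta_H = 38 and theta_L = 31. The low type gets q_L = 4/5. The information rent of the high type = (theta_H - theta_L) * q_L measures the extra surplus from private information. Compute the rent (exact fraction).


Step 1: theta_H - theta_L = 38 - 31 = 7
Step 2: Information rent = (theta_H - theta_L) * q_L
Step 3: = 7 * 4/5
Step 4: = 28/5

28/5


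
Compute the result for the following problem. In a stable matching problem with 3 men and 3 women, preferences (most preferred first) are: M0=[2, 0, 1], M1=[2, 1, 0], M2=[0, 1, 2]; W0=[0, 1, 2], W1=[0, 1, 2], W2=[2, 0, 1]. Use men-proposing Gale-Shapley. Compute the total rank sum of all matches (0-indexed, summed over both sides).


Step 1: Run Gale-Shapley (men propose, women hold best offer):
  M0 proposes to W2; she accepts
  M1 proposes to W2; rejected
  M1 proposes to W1; she accepts
  M2 proposes to W0; she accepts
Step 2: Final matching: W0-M2, W1-M1, W2-M0
Step 3: 0-indexed ranks (man's rank of his match, then woman's): 0 + 2 + 1 + 1 + 0 + 1
Step 4: Total rank sum = 5

5


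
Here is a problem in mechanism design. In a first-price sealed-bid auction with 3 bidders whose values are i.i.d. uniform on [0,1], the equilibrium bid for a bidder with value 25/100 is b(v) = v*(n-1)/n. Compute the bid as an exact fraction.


Step 1: The symmetric BNE bidding function is b(v) = v * (n-1) / n
Step 2: Substitute v = 1/4 and n = 3
Step 3: b = 1/4 * 2/3
Step 4: b = 1/6

1/6


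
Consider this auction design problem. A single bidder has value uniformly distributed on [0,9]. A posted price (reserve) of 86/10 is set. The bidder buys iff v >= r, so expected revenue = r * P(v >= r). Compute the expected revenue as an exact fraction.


Step 1: Posted price r = 43/5, value support [0,9]
Step 2: P(v >= r) = (9 - 43/5)/9 = 2/45
Step 3: Expected revenue = r * P(v >= r) = 43/5 * 2/45
Step 4: Revenue = 86/225

86/225


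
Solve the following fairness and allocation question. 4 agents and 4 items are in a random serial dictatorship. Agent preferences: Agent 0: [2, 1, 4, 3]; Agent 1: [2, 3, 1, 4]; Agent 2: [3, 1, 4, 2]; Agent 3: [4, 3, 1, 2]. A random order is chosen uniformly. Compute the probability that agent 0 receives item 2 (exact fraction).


Step 1: Agent 0 wants item 2
Step 2: There are 24 possible orderings of agents
Step 3: In 12 orderings, agent 0 gets item 2
Step 4: Probability = 12/24 = 1/2

1/2


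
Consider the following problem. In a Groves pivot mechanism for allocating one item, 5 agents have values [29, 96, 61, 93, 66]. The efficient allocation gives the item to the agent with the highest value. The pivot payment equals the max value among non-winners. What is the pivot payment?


Step 1: The efficient winner is agent 1 with value 96
Step 2: Other agents' values: [29, 61, 93, 66]
Step 3: Pivot payment = max(others) = 93
Step 4: The winner pays 93

93


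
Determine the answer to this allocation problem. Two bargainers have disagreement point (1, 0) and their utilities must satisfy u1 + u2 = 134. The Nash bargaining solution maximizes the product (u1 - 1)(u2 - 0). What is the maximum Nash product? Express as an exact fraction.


Step 1: The Nash solution splits surplus symmetrically above the disagreement point
Step 2: u1 = (total + d1 - d2)/2 = (134 + 1 - 0)/2 = 135/2
Step 3: u2 = (total - d1 + d2)/2 = (134 - 1 + 0)/2 = 133/2
Step 4: Nash product = (135/2 - 1) * (133/2 - 0)
Step 5: = 133/2 * 133/2 = 17689/4

17689/4


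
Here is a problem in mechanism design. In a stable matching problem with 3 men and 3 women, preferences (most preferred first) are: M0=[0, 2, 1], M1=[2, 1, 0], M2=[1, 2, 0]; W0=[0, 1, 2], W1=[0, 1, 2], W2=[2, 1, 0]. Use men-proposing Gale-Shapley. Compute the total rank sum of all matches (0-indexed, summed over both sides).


Step 1: Run Gale-Shapley (men propose, women hold best offer):
  M0 proposes to W0; she accepts
  M1 proposes to W2; she accepts
  M2 proposes to W1; she accepts
Step 2: Final matching: W0-M0, W1-M2, W2-M1
Step 3: 0-indexed ranks (man's rank of his match, then woman's): 0 + 0 + 0 + 2 + 0 + 1
Step 4: Total rank sum = 3

3


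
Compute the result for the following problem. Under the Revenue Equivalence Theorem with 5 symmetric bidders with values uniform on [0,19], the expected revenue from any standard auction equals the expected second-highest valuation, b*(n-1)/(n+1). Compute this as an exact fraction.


Step 1: By Revenue Equivalence, expected revenue = b*(n-1)/(n+1)
Step 2: Substituting n = 5, b = 19
Step 3: Revenue = 19*(5-1)/(5+1) = 19*4/6
Step 4: Revenue = 76/6 = 38/3

38/3


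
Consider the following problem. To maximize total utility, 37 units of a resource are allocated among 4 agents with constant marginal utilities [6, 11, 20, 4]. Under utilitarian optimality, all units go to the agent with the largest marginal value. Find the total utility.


Step 1: The marginal utilities are [6, 11, 20, 4]
Step 2: The highest marginal utility is 20
Step 3: All 37 units go to that agent
Step 4: Total utility = 20 * 37 = 740

740


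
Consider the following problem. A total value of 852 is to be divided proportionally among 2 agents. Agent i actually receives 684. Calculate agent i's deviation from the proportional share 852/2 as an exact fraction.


Step 1: Proportional share = 852/2 = 426
Step 2: Agent's actual allocation = 684
Step 3: Excess = 684 - 426 = 258

258


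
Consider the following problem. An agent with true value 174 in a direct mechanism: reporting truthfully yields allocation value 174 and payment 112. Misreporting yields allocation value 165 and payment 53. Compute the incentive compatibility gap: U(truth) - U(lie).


Step 1: U(truth) = value - payment = 174 - 112 = 62
Step 2: U(lie) = allocation - payment = 165 - 53 = 112
Step 3: IC gap = 62 - 112 = -50

-50


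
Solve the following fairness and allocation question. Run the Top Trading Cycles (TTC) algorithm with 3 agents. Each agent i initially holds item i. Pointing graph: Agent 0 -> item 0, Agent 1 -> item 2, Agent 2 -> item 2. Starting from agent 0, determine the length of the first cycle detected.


Step 1: Trace the pointer graph from agent 0: 0 -> 0
Step 2: A cycle is detected when we revisit agent 0
Step 3: The cycle is: 0 -> 0
Step 4: Cycle length = 1

1


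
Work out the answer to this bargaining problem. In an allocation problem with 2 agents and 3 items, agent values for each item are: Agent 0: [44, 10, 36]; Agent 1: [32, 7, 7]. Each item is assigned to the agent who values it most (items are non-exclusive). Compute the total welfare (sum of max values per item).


Step 1: For each item, find the maximum value among all agents.
Step 2: Item 0 -> Agent 0 (value 44)
Step 3: Item 1 -> Agent 0 (value 10)
Step 4: Item 2 -> Agent 0 (value 36)
Step 5: Total welfare = 44 + 10 + 36 = 90

90


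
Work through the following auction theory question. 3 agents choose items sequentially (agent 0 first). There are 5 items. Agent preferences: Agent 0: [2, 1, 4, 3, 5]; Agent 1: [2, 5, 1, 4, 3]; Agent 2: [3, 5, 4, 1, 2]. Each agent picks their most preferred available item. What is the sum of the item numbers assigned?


Step 1: Agent 0 picks item 2
Step 2: Agent 1 picks item 5
Step 3: Agent 2 picks item 3
Step 4: Sum = 2 + 5 + 3 = 10

10


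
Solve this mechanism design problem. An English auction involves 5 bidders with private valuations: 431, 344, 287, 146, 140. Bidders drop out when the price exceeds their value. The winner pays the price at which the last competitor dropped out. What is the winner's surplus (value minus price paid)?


Step 1: Identify the highest value: 431
Step 2: Identify the second-highest value: 344
Step 3: The final price = second-highest value = 344
Step 4: Surplus = 431 - 344 = 87

87


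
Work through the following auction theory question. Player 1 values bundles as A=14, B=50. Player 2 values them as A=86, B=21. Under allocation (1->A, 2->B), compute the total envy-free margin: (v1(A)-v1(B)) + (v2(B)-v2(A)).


Step 1: Player 1's margin = v1(A) - v1(B) = 14 - 50 = -36
Step 2: Player 2's margin = v2(B) - v2(A) = 21 - 86 = -65
Step 3: Total margin = -36 + -65 = -101

-101


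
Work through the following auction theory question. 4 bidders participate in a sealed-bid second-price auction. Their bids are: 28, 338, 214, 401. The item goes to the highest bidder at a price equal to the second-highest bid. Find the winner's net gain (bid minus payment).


Step 1: Sort bids in descending order: 401, 338, 214, 28
Step 2: The winning bid is the highest: 401
Step 3: The payment equals the second-highest bid: 338
Step 4: Surplus = winner's bid - payment = 401 - 338 = 63

63


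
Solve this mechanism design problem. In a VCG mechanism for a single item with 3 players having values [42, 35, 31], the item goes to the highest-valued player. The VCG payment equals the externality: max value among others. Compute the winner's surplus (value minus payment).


Step 1: The winner is the agent with the highest value: agent 0 with value 42
Step 2: Values of other agents: [35, 31]
Step 3: VCG payment = max of others' values = 35
Step 4: Surplus = 42 - 35 = 7

7


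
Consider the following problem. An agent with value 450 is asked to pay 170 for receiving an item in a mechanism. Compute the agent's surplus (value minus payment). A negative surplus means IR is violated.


Step 1: Surplus = value - payment = 450 - 170 = 280
Step 2: IR is satisfied (surplus >= 0)

280


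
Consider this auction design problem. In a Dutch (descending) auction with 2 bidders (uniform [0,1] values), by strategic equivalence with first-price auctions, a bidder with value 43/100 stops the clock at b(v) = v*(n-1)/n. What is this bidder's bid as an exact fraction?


Step 1: Dutch auctions are strategically equivalent to first-price auctions
Step 2: The equilibrium bid is b(v) = v*(n-1)/n
Step 3: b = 43/100 * 1/2
Step 4: b = 43/200

43/200


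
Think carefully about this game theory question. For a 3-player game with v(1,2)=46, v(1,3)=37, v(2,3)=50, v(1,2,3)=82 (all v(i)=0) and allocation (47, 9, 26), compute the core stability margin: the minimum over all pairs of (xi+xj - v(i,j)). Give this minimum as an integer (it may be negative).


Step 1: Slack for coalition (1,2): x1+x2 - v12 = 56 - 46 = 10
Step 2: Slack for coalition (1,3): x1+x3 - v13 = 73 - 37 = 36
Step 3: Slack for coalition (2,3): x2+x3 - v23 = 35 - 50 = -15
Step 4: Minimum slack = min(10, 36, -15) = -15, attained by (2,3); coalition (2,3) can block (slack < 0), so the allocation is not in the core

-15


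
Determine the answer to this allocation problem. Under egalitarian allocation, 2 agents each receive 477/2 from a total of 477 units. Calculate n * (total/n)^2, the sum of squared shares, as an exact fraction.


Step 1: Each agent's share = 477/2
Step 2: Square of each share = (477/2)^2 = 227529/4
Step 3: Sum of squares = 2 * 227529/4 = 227529/2

227529/2


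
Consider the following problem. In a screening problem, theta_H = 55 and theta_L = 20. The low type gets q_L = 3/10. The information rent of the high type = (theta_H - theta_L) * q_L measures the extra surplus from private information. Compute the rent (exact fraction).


Step 1: theta_H - theta_L = 55 - 20 = 35
Step 2: Information rent = (theta_H - theta_L) * q_L
Step 3: = 35 * 3/10
Step 4: = 21/2

21/2


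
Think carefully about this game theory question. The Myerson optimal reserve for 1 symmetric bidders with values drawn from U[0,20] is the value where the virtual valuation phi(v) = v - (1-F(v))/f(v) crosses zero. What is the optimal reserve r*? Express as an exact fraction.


Step 1: For U[0,20], F(v) = v/20 and f(v) = 1/20
Step 2: phi(v) = v - (1 - v/20)/(1/20) = v - (20 - v) = 2v - 20
Step 3: Set phi(r*) = 0: 2r* - 20 = 0
Step 4: r* = 20/2 = 10 (the number of bidders n = 1 does not enter)

10


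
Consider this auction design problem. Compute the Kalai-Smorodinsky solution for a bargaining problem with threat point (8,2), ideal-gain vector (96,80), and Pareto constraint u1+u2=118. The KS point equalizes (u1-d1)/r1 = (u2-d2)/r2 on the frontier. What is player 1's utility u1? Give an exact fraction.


Step 1: At the KS point, (u1-d1)/r1 = (u2-d2)/r2 = t and u1+u2 = 118
Step 2: u1 = d1 + r1*t and u2 = d2 + r2*t, so (d1 + r1*t) + (d2 + r2*t) = 118
Step 3: t = (118 - 8 - 2)/(96 + 80) = 108/176 = 27/44
Step 4: u1 = d1 + r1*t = 8 + 96 * 27/44 = 736/11
Step 5: (Check: u2 = d2 + r2*t = 562/11; u1+u2 = 736/11 + 562/11 = 118, on the frontier.)

736/11


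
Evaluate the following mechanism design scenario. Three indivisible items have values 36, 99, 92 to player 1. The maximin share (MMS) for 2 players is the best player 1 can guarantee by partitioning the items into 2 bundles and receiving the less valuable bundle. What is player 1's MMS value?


Step 1: Item values = 36, 99, 92
Step 2: Enumerate all 2-bundle partitions and take the smaller bundle:
  Partition 1: {36} vs {99,92} -> bundles 36, 191; min = 36
  Partition 2: {99} vs {36,92} -> bundles 99, 128; min = 99
  Partition 3: {92} vs {36,99} -> bundles 92, 135; min = 92
Step 3: MMS = max(36, 99, 92) = 99

99


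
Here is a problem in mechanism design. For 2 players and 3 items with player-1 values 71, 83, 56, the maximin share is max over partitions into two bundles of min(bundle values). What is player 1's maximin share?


Step 1: Item values = 71, 83, 56
Step 2: Enumerate all 2-bundle partitions and take the smaller bundle:
  Partition 1: {71} vs {83,56} -> bundles 71, 139; min = 71
  Partition 2: {83} vs {71,56} -> bundles 83, 127; min = 83
  Partition 3: {56} vs {71,83} -> bundles 56, 154; min = 56
Step 3: MMS = max(71, 83, 56) = 83

83


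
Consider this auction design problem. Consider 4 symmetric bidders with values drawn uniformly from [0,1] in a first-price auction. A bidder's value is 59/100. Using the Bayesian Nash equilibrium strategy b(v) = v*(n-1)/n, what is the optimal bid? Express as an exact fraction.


Step 1: The symmetric BNE bidding function is b(v) = v * (n-1) / n
Step 2: Substitute v = 59/100 and n = 4
Step 3: b = 59/100 * 3/4
Step 4: b = 177/400

177/400


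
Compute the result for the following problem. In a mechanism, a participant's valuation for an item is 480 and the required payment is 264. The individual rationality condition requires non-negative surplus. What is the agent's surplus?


Step 1: Surplus = value - payment = 480 - 264 = 216
Step 2: IR is satisfied (surplus >= 0)

216


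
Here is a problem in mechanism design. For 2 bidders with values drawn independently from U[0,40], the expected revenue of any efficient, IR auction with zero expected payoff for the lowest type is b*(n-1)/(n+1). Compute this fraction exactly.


Step 1: By Revenue Equivalence, expected revenue = b*(n-1)/(n+1)
Step 2: Substituting n = 2, b = 40
Step 3: Revenue = 40*(2-1)/(2+1) = 40*1/3
Step 4: Revenue = 40/3

40/3


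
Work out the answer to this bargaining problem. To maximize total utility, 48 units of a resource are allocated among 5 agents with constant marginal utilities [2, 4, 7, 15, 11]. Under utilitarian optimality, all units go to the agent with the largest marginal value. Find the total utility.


Step 1: The marginal utilities are [2, 4, 7, 15, 11]
Step 2: The highest marginal utility is 15
Step 3: All 48 units go to that agent
Step 4: Total utility = 15 * 48 = 720

720


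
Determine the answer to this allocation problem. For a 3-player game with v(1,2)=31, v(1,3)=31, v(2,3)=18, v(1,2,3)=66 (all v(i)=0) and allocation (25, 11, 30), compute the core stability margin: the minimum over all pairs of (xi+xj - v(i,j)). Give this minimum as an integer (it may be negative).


Step 1: Slack for coalition (1,2): x1+x2 - v12 = 36 - 31 = 5
Step 2: Slack for coalition (1,3): x1+x3 - v13 = 55 - 31 = 24
Step 3: Slack for coalition (2,3): x2+x3 - v23 = 41 - 18 = 23
Step 4: Minimum slack = min(5, 24, 23) = 5, attained by (1,2); no pair can gain by deviating, so the allocation is in the core

5


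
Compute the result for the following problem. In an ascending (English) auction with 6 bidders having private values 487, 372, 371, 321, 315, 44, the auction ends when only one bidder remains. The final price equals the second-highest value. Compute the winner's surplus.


Step 1: Identify the highest value: 487
Step 2: Identify the second-highest value: 372
Step 3: The final price = second-highest value = 372
Step 4: Surplus = 487 - 372 = 115

115


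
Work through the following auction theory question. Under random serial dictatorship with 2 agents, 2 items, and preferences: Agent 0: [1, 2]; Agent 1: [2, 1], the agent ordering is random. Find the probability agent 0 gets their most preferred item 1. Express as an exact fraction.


Step 1: Agent 0 wants item 1
Step 2: There are 2 possible orderings of agents
Step 3: In 2 orderings, agent 0 gets item 1
Step 4: Probability = 2/2 = 1

1


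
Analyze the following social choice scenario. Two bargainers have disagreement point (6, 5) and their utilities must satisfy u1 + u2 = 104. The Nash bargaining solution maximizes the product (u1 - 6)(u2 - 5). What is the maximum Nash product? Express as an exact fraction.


Step 1: The Nash solution splits surplus symmetrically above the disagreement point
Step 2: u1 = (total + d1 - d2)/2 = (104 + 6 - 5)/2 = 105/2
Step 3: u2 = (total - d1 + d2)/2 = (104 - 6 + 5)/2 = 103/2
Step 4: Nash product = (105/2 - 6) * (103/2 - 5)
Step 5: = 93/2 * 93/2 = 8649/4

8649/4


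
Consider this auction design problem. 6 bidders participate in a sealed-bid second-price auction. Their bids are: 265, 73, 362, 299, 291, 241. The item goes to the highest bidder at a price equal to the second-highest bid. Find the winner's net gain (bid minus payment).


Step 1: Sort bids in descending order: 362, 299, 291, 265, 241, 73
Step 2: The winning bid is the highest: 362
Step 3: The payment equals the second-highest bid: 299
Step 4: Surplus = winner's bid - payment = 362 - 299 = 63

63


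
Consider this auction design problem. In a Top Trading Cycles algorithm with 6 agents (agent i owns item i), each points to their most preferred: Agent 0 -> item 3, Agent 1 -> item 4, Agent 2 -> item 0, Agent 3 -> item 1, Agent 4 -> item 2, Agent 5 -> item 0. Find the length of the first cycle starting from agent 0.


Step 1: Trace the pointer graph from agent 0: 0 -> 3 -> 1 -> 4 -> 2 -> 0
Step 2: A cycle is detected when we revisit agent 0
Step 3: The cycle is: 0 -> 3 -> 1 -> 4 -> 2 -> 0
Step 4: Cycle length = 5

5


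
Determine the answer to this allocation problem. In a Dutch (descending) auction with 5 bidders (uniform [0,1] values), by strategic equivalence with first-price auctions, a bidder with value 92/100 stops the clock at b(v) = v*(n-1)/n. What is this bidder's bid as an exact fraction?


Step 1: Dutch auctions are strategically equivalent to first-price auctions
Step 2: The equilibrium bid is b(v) = v*(n-1)/n
Step 3: b = 23/25 * 4/5
Step 4: b = 92/125

92/125


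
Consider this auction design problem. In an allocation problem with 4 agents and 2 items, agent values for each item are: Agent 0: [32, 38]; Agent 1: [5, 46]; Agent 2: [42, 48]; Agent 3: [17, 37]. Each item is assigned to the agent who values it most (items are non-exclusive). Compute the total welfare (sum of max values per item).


Step 1: For each item, find the maximum value among all agents.
Step 2: Item 0 -> Agent 2 (value 42)
Step 3: Item 1 -> Agent 2 (value 48)
Step 4: Total welfare = 42 + 48 = 90

90


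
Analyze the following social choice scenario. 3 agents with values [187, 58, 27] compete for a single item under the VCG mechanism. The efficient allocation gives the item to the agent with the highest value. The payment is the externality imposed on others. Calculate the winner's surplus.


Step 1: The winner is the agent with the highest value: agent 0 with value 187
Step 2: Values of other agents: [58, 27]
Step 3: VCG payment = max of others' values = 58
Step 4: Surplus = 187 - 58 = 129

129


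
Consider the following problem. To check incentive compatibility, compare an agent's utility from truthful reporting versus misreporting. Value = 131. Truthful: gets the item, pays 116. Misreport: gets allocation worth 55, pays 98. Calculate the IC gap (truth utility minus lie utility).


Step 1: U(truth) = value - payment = 131 - 116 = 15
Step 2: U(lie) = allocation - payment = 55 - 98 = -43
Step 3: IC gap = 15 - (-43) = 58

58


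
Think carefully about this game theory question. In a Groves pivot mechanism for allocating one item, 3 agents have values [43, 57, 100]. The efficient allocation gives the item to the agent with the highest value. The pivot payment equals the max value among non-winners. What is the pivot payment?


Step 1: The efficient winner is agent 2 with value 100
Step 2: Other agents' values: [43, 57]
Step 3: Pivot payment = max(others) = 57
Step 4: The winner pays 57

57


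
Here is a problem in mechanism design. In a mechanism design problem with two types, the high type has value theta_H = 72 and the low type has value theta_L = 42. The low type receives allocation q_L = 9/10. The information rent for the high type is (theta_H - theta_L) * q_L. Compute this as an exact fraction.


Step 1: theta_H - theta_L = 72 - 42 = 30
Step 2: Information rent = (theta_H - theta_L) * q_L
Step 3: = 30 * 9/10
Step 4: = 27

27


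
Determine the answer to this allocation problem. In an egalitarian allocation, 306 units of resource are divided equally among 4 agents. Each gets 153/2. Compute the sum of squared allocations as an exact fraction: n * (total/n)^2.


Step 1: Each agent's share = 306/4 = 153/2
Step 2: Square of each share = (153/2)^2 = 23409/4
Step 3: Sum of squares = 4 * 23409/4 = 23409

23409


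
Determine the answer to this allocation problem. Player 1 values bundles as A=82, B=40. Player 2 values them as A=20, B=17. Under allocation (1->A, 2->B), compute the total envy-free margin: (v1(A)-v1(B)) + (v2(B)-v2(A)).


Step 1: Player 1's margin = v1(A) - v1(B) = 82 - 40 = 42
Step 2: Player 2's margin = v2(B) - v2(A) = 17 - 20 = -3
Step 3: Total margin = 42 + -3 = 39

39


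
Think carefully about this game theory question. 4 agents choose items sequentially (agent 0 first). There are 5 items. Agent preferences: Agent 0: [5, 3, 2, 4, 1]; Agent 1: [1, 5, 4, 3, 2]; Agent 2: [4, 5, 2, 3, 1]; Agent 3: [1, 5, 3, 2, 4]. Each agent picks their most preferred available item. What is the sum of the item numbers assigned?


Step 1: Agent 0 picks item 5
Step 2: Agent 1 picks item 1
Step 3: Agent 2 picks item 4
Step 4: Agent 3 picks item 3
Step 5: Sum = 5 + 1 + 4 + 3 = 13

13


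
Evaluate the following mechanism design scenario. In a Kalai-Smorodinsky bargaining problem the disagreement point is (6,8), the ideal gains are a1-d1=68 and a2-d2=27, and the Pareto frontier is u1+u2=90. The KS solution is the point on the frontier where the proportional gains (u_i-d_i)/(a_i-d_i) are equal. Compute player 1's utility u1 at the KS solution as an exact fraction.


Step 1: At the KS point, (u1-d1)/r1 = (u2-d2)/r2 = t and u1+u2 = 90
Step 2: u1 = d1 + r1*t and u2 = d2 + r2*t, so (d1 + r1*t) + (d2 + r2*t) = 90
Step 3: t = (90 - 6 - 8)/(68 + 27) = 76/95 = 4/5
Step 4: u1 = d1 + r1*t = 6 + 68 * 4/5 = 302/5
Step 5: (Check: u2 = d2 + r2*t = 148/5; u1+u2 = 302/5 + 148/5 = 90, on the frontier.)

302/5


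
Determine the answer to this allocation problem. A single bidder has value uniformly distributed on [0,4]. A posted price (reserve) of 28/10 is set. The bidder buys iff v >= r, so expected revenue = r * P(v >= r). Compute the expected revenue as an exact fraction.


Step 1: Posted price r = 14/5, value support [0,4]
Step 2: P(v >= r) = (4 - 14/5)/4 = 3/10
Step 3: Expected revenue = r * P(v >= r) = 14/5 * 3/10
Step 4: Revenue = 21/25

21/25


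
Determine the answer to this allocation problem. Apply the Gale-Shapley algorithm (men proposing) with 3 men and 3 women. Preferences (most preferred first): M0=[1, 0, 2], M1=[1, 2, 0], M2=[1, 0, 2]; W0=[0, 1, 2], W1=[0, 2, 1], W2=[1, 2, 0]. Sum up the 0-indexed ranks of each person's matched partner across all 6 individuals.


Step 1: Run Gale-Shapley (men propose, women hold best offer):
  M0 proposes to W1; she accepts
  M1 proposes to W1; rejected
  M1 proposes to W2; she accepts
  M2 proposes to W1; rejected
  M2 proposes to W0; she accepts
Step 2: Final matching: W0-M2, W1-M0, W2-M1
Step 3: 0-indexed ranks (man's rank of his match, then woman's): 1 + 2 + 0 + 0 + 1 + 0
Step 4: Total rank sum = 4

4


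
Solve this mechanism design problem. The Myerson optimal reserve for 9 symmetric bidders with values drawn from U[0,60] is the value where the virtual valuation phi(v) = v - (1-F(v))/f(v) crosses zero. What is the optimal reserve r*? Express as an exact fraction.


Step 1: For U[0,60], F(v) = v/60 and f(v) = 1/60
Step 2: phi(v) = v - (1 - v/60)/(1/60) = v - (60 - v) = 2v - 60
Step 3: Set phi(r*) = 0: 2r* - 60 = 0
Step 4: r* = 60/2 = 30 (the number of bidders n = 9 does not enter)

30


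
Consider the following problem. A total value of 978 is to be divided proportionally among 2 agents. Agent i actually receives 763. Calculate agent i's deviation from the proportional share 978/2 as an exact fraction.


Step 1: Proportional share = 978/2 = 489
Step 2: Agent's actual allocation = 763
Step 3: Excess = 763 - 489 = 274

274


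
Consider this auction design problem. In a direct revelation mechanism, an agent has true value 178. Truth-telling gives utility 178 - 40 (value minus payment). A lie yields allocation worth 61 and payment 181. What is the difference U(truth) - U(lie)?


Step 1: U(truth) = value - payment = 178 - 40 = 138
Step 2: U(lie) = allocation - payment = 61 - 181 = -120
Step 3: IC gap = 138 - (-120) = 258

258


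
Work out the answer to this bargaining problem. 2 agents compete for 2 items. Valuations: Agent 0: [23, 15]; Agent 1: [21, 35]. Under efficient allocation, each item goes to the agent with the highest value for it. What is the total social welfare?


Step 1: For each item, find the maximum value among all agents.
Step 2: Item 0 -> Agent 0 (value 23)
Step 3: Item 1 -> Agent 1 (value 35)
Step 4: Total welfare = 23 + 35 = 58

58


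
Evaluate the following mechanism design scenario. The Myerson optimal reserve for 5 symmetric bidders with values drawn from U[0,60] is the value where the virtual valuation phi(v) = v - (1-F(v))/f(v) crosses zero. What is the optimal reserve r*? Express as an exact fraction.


Step 1: For U[0,60], F(v) = v/60 and f(v) = 1/60
Step 2: phi(v) = v - (1 - v/60)/(1/60) = v - (60 - v) = 2v - 60
Step 3: Set phi(r*) = 0: 2r* - 60 = 0
Step 4: r* = 60/2 = 30 (the number of bidders n = 5 does not enter)

30


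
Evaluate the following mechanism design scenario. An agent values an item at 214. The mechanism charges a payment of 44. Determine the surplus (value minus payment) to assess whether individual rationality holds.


Step 1: Surplus = value - payment = 214 - 44 = 170
Step 2: IR is satisfied (surplus >= 0)

170


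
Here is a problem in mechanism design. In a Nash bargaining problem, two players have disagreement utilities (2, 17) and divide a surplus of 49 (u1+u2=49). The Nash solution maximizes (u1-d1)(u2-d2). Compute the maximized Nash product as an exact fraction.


Step 1: The Nash solution splits surplus symmetrically above the disagreement point
Step 2: u1 = (total + d1 - d2)/2 = (49 + 2 - 17)/2 = 17
Step 3: u2 = (total - d1 + d2)/2 = (49 - 2 + 17)/2 = 32
Step 4: Nash product = (17 - 2) * (32 - 17)
Step 5: = 15 * 15 = 225

225


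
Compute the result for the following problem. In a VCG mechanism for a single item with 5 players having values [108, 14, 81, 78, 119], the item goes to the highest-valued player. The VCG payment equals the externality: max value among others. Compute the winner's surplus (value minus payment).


Step 1: The winner is the agent with the highest value: agent 4 with value 119
Step 2: Values of other agents: [108, 14, 81, 78]
Step 3: VCG payment = max of others' values = 108
Step 4: Surplus = 119 - 108 = 11

11


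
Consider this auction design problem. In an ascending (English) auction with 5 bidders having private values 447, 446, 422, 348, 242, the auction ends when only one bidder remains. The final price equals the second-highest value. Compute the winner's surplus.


Step 1: Identify the highest value: 447
Step 2: Identify the second-highest value: 446
Step 3: The final price = second-highest value = 446
Step 4: Surplus = 447 - 446 = 1

1
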